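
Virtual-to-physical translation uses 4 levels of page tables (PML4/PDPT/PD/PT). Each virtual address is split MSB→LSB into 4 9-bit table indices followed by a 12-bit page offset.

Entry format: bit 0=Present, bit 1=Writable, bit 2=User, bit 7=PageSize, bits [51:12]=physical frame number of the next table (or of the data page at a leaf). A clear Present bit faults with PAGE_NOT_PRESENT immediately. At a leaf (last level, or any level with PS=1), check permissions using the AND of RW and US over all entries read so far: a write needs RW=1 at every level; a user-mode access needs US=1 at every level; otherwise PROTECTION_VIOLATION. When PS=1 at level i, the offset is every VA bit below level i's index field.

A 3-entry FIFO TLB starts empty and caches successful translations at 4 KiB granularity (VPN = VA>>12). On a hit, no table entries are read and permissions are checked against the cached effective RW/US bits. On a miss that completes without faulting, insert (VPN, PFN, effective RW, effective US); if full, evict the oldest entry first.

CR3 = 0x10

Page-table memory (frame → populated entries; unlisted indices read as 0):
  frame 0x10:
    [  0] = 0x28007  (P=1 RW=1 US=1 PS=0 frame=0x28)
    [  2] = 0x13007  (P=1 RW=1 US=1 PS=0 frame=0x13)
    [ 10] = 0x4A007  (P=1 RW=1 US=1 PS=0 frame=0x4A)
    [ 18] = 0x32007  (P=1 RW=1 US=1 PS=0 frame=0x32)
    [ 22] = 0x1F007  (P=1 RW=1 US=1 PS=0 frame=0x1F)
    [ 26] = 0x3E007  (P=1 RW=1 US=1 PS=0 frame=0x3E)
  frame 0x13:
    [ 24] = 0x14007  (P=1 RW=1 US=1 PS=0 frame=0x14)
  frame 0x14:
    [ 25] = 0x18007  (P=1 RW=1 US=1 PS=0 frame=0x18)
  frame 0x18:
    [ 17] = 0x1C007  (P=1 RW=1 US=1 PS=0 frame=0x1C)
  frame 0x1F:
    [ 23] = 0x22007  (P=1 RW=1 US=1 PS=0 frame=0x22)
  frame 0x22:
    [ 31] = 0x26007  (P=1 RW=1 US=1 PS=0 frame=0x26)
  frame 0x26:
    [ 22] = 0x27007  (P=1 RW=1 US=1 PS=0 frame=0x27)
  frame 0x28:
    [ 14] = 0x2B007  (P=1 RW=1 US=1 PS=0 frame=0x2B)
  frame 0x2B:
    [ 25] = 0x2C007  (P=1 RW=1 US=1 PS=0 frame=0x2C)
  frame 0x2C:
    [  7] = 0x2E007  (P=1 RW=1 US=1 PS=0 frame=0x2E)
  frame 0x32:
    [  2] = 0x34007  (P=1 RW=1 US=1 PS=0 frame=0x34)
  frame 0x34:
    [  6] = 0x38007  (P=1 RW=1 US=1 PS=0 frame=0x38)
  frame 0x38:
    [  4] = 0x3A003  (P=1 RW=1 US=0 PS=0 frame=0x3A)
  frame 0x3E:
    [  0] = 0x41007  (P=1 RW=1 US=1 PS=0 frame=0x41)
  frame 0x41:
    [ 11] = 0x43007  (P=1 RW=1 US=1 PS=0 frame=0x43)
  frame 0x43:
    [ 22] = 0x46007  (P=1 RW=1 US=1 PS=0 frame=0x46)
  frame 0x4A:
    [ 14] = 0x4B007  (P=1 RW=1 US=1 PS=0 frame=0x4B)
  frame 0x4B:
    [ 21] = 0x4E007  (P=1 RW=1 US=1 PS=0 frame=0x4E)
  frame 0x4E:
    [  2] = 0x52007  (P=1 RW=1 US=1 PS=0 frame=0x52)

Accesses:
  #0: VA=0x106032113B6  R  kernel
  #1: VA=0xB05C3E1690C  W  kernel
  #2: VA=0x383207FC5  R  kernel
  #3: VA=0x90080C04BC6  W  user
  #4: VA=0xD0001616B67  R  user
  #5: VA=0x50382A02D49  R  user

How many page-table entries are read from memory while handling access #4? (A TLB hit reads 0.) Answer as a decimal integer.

Per-access translation:
#0 VA=0x106032113B6 (r,kernel):
  L0 @0x10[2] → 0x13007  P=1,RW=1,US=1,PS=0
  L1 @0x13[24] → 0x14007  P=1,RW=1,US=1,PS=0
  L2 @0x14[25] → 0x18007  P=1,RW=1,US=1,PS=0
  L3 @0x18[17] → 0x1C007  P=1,RW=1,US=1,PS=0
  → PA=0x1C3B6  (4 entries read)
#1 VA=0xB05C3E1690C (w,kernel):
  L0 @0x10[22] → 0x1F007  P=1,RW=1,US=1,PS=0
  L1 @0x1F[23] → 0x22007  P=1,RW=1,US=1,PS=0
  L2 @0x22[31] → 0x26007  P=1,RW=1,US=1,PS=0
  L3 @0x26[22] → 0x27007  P=1,RW=1,US=1,PS=0
  → PA=0x2790C  (4 entries read)
#2 VA=0x383207FC5 (r,kernel):
  L0 @0x10[0] → 0x28007  P=1,RW=1,US=1,PS=0
  L1 @0x28[14] → 0x2B007  P=1,RW=1,US=1,PS=0
  L2 @0x2B[25] → 0x2C007  P=1,RW=1,US=1,PS=0
  L3 @0x2C[7] → 0x2E007  P=1,RW=1,US=1,PS=0
  → PA=0x2EFC5  (4 entries read)
#3 VA=0x90080C04BC6 (w,user):
  L0 @0x10[18] → 0x32007  P=1,RW=1,US=1,PS=0
  L1 @0x32[2] → 0x34007  P=1,RW=1,US=1,PS=0
  L2 @0x34[6] → 0x38007  P=1,RW=1,US=1,PS=0
  L3 @0x38[4] → 0x3A003  P=1,RW=1,US=0,PS=0
  → PROTECTION_VIOLATION  (4 entries read)
#4 VA=0xD0001616B67 (r,user):
  L0 @0x10[26] → 0x3E007  P=1,RW=1,US=1,PS=0
  L1 @0x3E[0] → 0x41007  P=1,RW=1,US=1,PS=0
  L2 @0x41[11] → 0x43007  P=1,RW=1,US=1,PS=0
  L3 @0x43[22] → 0x46007  P=1,RW=1,US=1,PS=0
  → PA=0x46B67  (4 entries read)
#5 VA=0x50382A02D49 (r,user):
  L0 @0x10[10] → 0x4A007  P=1,RW=1,US=1,PS=0
  L1 @0x4A[14] → 0x4B007  P=1,RW=1,US=1,PS=0
  L2 @0x4B[21] → 0x4E007  P=1,RW=1,US=1,PS=0
  L3 @0x4E[2] → 0x52007  P=1,RW=1,US=1,PS=0
  → PA=0x52D49  (4 entries read)

Entries read for #4: 4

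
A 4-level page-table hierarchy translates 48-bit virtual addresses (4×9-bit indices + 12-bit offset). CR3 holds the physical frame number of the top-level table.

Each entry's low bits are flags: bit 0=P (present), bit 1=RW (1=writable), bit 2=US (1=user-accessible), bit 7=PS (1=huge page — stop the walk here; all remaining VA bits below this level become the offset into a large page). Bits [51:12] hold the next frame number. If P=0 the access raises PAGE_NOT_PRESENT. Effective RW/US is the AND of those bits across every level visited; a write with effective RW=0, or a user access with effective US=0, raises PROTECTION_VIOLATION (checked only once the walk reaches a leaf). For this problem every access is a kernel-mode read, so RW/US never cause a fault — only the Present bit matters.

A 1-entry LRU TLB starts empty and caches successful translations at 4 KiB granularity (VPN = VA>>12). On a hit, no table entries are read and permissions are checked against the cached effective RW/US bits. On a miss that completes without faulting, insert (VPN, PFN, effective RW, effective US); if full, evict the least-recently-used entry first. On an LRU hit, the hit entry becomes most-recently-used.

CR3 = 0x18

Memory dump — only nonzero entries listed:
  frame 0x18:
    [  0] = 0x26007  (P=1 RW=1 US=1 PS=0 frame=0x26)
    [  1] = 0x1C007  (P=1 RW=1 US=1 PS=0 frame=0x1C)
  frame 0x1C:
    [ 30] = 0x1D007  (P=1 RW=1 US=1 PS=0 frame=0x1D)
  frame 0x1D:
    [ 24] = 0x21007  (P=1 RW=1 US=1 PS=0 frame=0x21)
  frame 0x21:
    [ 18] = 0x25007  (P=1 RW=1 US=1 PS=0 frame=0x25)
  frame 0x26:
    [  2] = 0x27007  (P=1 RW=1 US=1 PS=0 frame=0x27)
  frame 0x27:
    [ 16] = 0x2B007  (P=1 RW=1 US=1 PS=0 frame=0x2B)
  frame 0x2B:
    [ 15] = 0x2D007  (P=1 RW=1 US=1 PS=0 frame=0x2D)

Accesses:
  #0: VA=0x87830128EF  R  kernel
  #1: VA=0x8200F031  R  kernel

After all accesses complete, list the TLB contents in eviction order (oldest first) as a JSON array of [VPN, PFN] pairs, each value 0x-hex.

Per-access translation:
#0 VA=0x87830128EF (r,kernel):
  lvl0: tbl 0x18, slot 1 ⇒ 0x1C007 (P1/RW1/US1/PS0)
  lvl1: tbl 0x1C, slot 30 ⇒ 0x1D007 (P1/RW1/US1/PS0)
  lvl2: tbl 0x1D, slot 24 ⇒ 0x21007 (P1/RW1/US1/PS0)
  lvl3: tbl 0x21, slot 18 ⇒ 0x25007 (P1/RW1/US1/PS0)
  ✓ 0x258EF  — 4 lookups
#1 VA=0x8200F031 (r,kernel):
  lvl0: tbl 0x18, slot 0 ⇒ 0x26007 (P1/RW1/US1/PS0)
  lvl1: tbl 0x26, slot 2 ⇒ 0x27007 (P1/RW1/US1/PS0)
  lvl2: tbl 0x27, slot 16 ⇒ 0x2B007 (P1/RW1/US1/PS0)
  lvl3: tbl 0x2B, slot 15 ⇒ 0x2D007 (P1/RW1/US1/PS0)
  ✓ 0x2D031  — 4 lookups

TLB: [["0x8200F", "0x2D"]]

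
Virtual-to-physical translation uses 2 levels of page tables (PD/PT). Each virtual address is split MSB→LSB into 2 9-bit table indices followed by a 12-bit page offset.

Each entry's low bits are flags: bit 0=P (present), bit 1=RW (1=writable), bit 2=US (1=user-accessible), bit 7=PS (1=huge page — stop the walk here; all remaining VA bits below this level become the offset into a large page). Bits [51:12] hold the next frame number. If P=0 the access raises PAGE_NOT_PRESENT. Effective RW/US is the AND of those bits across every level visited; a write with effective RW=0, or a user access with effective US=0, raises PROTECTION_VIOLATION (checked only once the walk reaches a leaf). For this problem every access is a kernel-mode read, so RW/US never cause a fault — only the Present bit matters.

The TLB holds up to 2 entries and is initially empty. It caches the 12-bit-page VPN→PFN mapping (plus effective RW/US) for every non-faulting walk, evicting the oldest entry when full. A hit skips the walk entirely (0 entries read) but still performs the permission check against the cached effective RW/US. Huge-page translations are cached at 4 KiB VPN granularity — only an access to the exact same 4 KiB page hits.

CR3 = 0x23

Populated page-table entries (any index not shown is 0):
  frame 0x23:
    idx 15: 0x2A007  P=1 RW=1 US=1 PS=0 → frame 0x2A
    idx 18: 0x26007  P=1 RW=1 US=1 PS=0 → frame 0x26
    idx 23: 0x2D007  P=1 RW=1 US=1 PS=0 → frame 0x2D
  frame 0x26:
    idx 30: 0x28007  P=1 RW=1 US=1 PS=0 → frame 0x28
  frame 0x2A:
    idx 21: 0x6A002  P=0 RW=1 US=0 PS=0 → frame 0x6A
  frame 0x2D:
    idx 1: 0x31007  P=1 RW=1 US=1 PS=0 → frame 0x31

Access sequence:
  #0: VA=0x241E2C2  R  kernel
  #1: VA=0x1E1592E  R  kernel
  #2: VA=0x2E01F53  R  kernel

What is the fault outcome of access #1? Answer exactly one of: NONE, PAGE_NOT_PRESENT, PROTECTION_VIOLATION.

Per-access translation:
#0 VA=0x241E2C2 (r,kernel):
  [0] read 0x23 idx=18: raw=0x26007 flags P=1 W=1 U=1 S=0
  [1] read 0x26 idx=30: raw=0x28007 flags P=1 W=1 U=1 S=0
  ✓ 0x282C2  — 2 lookups
#1 VA=0x1E1592E (r,kernel):
  [0] read 0x23 idx=15: raw=0x2A007 flags P=1 W=1 U=1 S=0
  [1] read 0x2A idx=21: raw=0x6A002 flags P=0 W=1 U=0 S=0
  ✗ PAGE_NOT_PRESENT  [2 reads]
#2 VA=0x2E01F53 (r,kernel):
  [0] read 0x23 idx=23: raw=0x2D007 flags P=1 W=1 U=1 S=0
  [1] read 0x2D idx=1: raw=0x31007 flags P=1 W=1 U=1 S=0
  ✓ 0x31F53  — 2 lookups

Access #1 fault: PAGE_NOT_PRESENT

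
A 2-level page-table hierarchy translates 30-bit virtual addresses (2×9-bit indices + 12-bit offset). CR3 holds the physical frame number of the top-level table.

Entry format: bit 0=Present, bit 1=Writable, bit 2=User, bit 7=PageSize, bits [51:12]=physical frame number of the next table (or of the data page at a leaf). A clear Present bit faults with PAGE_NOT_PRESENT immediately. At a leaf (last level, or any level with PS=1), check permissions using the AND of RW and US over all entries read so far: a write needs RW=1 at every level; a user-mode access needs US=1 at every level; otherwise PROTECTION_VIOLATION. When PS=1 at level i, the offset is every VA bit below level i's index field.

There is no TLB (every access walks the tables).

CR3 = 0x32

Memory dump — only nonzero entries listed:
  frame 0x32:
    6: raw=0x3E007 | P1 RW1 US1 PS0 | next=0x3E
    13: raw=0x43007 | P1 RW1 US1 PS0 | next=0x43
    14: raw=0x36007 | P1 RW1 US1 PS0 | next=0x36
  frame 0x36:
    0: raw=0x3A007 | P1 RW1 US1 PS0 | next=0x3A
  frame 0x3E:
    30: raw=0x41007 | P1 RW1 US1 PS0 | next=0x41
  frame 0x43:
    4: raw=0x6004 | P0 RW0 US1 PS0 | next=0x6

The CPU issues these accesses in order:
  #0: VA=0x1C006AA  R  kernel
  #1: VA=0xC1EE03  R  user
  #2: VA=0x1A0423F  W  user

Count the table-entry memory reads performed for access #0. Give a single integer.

Per-access translation:
#0 VA=0x1C006AA (r,kernel):
  L0: frame=0x32 idx=14 entry=0x36007 [P=1 RW=1 US=1 PS=0]
  L1: frame=0x36 idx=0 entry=0x3A007 [P=1 RW=1 US=1 PS=0]
  ✓ 0x3A6AA  — 2 lookups
#1 VA=0xC1EE03 (r,user):
  L0: frame=0x32 idx=6 entry=0x3E007 [P=1 RW=1 US=1 PS=0]
  L1: frame=0x3E idx=30 entry=0x41007 [P=1 RW=1 US=1 PS=0]
  ✓ 0x41E03  — 2 lookups
#2 VA=0x1A0423F (w,user):
  L0: frame=0x32 idx=13 entry=0x43007 [P=1 RW=1 US=1 PS=0]
  L1: frame=0x43 idx=4 entry=0x6004 [P=0 RW=0 US=1 PS=0]
  ✗ PAGE_NOT_PRESENT  [2 reads]

Entries read for #0: 2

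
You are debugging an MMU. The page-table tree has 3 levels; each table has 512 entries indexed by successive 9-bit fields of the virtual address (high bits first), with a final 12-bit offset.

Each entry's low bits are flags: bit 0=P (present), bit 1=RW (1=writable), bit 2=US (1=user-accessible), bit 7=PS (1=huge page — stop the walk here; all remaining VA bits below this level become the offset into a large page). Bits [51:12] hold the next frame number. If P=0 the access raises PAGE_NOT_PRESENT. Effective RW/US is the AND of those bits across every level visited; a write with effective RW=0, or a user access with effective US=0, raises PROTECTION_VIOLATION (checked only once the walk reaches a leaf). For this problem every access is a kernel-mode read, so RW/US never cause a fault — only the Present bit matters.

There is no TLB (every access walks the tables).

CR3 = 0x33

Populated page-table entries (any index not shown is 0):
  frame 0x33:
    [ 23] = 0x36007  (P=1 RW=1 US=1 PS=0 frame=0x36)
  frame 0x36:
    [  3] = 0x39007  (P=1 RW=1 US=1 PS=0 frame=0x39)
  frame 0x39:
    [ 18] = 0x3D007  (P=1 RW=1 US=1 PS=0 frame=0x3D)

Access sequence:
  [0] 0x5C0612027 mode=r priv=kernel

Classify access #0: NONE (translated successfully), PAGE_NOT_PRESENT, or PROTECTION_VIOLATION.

Walk each access:
#0 VA=0x5C0612027 (r,kernel):
  lvl0: tbl 0x33, slot 23 ⇒ 0x36007 (P1/RW1/US1/PS0)
  lvl1: tbl 0x36, slot 3 ⇒ 0x39007 (P1/RW1/US1/PS0)
  lvl2: tbl 0x39, slot 18 ⇒ 0x3D007 (P1/RW1/US1/PS0)
  ✓ 0x3D027  — 3 lookups

Access #0 fault: NONE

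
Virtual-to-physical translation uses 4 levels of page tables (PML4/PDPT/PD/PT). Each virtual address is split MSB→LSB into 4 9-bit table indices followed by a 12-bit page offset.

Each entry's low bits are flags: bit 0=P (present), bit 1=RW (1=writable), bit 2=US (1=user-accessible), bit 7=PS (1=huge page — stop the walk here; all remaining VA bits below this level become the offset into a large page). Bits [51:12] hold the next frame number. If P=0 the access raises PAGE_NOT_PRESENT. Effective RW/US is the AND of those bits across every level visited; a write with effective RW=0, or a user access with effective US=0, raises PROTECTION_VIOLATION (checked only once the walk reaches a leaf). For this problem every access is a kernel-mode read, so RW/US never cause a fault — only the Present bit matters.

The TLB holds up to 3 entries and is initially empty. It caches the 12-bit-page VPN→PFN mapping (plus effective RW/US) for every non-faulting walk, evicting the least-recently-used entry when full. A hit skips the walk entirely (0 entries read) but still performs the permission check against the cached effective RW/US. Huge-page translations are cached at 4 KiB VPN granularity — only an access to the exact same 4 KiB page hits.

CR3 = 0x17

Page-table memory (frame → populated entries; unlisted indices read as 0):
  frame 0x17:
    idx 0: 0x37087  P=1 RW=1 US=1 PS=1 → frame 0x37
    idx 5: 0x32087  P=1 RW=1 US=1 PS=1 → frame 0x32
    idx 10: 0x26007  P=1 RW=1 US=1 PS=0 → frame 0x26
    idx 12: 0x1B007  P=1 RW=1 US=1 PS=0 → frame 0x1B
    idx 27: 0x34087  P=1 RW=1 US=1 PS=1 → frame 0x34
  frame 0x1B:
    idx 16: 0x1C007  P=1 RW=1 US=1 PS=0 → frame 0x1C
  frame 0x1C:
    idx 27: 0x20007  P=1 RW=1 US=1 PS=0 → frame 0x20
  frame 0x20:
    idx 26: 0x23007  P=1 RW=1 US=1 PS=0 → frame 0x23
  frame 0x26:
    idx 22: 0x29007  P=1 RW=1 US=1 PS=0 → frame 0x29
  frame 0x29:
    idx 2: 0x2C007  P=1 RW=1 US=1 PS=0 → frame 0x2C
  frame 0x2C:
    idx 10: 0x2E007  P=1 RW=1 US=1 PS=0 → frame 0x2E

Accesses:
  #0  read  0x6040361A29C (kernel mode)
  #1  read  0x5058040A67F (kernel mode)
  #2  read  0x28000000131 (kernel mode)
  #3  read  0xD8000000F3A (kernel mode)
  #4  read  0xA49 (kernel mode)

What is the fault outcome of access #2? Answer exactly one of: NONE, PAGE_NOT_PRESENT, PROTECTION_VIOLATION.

Walk each access:
#0 VA=0x6040361A29C (r,kernel):
  L0: frame=0x17 idx=12 entry=0x1B007 [P=1 RW=1 US=1 PS=0]
  L1: frame=0x1B idx=16 entry=0x1C007 [P=1 RW=1 US=1 PS=0]
  L2: frame=0x1C idx=27 entry=0x20007 [P=1 RW=1 US=1 PS=0]
  L3: frame=0x20 idx=26 entry=0x23007 [P=1 RW=1 US=1 PS=0]
  ⇒ phys 0x2329C  [4 reads]
#1 VA=0x5058040A67F (r,kernel):
  L0: frame=0x17 idx=10 entry=0x26007 [P=1 RW=1 US=1 PS=0]
  L1: frame=0x26 idx=22 entry=0x29007 [P=1 RW=1 US=1 PS=0]
  L2: frame=0x29 idx=2 entry=0x2C007 [P=1 RW=1 US=1 PS=0]
  L3: frame=0x2C idx=10 entry=0x2E007 [P=1 RW=1 US=1 PS=0]
  ⇒ phys 0x2E67F  [4 reads]
#2 VA=0x28000000131 (r,kernel):
  L0: frame=0x17 idx=5 entry=0x32087 [P=1 RW=1 US=1 PS=1]
  ⇒ phys 0x32131 (huge @L0)  [1 reads]
#3 VA=0xD8000000F3A (r,kernel):
  L0: frame=0x17 idx=27 entry=0x34087 [P=1 RW=1 US=1 PS=1]
  ⇒ phys 0x34F3A (huge @L0)  [1 reads]
#4 VA=0xA49 (r,kernel):
  L0: frame=0x17 idx=0 entry=0x37087 [P=1 RW=1 US=1 PS=1]
  ⇒ phys 0x37A49 (huge @L0)  [1 reads]

Access #2 fault: NONE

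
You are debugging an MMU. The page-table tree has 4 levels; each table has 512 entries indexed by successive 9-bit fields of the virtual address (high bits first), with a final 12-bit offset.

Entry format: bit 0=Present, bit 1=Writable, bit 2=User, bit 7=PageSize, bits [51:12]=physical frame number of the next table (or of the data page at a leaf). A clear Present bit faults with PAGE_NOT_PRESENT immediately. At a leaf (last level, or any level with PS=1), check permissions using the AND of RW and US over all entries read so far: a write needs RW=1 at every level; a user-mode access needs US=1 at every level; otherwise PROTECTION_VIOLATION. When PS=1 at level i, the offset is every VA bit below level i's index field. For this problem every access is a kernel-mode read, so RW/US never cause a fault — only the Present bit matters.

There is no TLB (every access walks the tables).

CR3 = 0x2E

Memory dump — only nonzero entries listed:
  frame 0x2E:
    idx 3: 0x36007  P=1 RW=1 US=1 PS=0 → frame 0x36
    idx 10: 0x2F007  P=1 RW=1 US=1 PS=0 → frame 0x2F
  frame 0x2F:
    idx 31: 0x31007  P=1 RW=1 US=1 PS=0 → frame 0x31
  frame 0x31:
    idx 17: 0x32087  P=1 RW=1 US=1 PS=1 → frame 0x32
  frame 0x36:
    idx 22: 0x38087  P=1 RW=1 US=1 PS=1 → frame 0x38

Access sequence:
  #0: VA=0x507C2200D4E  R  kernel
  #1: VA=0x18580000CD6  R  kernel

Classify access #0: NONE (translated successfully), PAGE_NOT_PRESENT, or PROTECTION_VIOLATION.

Trace:
#0 VA=0x507C2200D4E (r,kernel):
  L0: frame=0x2E idx=10 entry=0x2F007 [P=1 RW=1 US=1 PS=0]
  L1: frame=0x2F idx=31 entry=0x31007 [P=1 RW=1 US=1 PS=0]
  L2: frame=0x31 idx=17 entry=0x32087 [P=1 RW=1 US=1 PS=1]
  ⇒ phys 0x32D4E (huge @L2)  [3 reads]
#1 VA=0x18580000CD6 (r,kernel):
  L0: frame=0x2E idx=3 entry=0x36007 [P=1 RW=1 US=1 PS=0]
  L1: frame=0x36 idx=22 entry=0x38087 [P=1 RW=1 US=1 PS=1]
  ⇒ phys 0x38CD6 (huge @L1)  [2 reads]

Access #0 fault: NONE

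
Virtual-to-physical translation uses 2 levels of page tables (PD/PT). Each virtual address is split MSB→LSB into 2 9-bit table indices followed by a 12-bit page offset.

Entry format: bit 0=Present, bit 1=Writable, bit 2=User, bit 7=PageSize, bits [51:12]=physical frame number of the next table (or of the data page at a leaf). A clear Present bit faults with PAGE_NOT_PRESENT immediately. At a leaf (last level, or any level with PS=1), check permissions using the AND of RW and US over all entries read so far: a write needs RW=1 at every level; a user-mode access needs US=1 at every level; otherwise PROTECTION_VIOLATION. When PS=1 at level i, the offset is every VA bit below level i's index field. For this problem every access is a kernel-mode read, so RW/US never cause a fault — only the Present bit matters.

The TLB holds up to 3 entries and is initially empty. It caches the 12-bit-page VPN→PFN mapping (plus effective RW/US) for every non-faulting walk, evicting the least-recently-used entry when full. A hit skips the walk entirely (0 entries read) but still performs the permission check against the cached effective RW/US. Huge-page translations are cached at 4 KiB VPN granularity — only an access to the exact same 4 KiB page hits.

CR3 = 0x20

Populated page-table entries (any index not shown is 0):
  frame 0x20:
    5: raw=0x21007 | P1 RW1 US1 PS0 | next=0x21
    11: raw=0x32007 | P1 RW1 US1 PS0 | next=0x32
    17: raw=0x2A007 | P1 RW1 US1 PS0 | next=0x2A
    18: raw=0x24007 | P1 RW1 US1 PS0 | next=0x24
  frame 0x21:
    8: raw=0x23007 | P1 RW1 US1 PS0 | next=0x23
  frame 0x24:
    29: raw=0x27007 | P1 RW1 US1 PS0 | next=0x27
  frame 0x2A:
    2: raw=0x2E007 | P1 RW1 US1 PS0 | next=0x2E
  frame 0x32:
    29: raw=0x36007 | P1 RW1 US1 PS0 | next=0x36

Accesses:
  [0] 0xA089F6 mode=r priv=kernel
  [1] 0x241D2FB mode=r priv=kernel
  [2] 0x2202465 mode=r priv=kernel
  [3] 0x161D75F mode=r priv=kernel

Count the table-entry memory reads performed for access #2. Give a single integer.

Walk each access:
#0 VA=0xA089F6 (r,kernel):
  L0: frame=0x20 idx=5 entry=0x21007 [P=1 RW=1 US=1 PS=0]
  L1: frame=0x21 idx=8 entry=0x23007 [P=1 RW=1 US=1 PS=0]
  ✓ 0x239F6  — 2 lookups
#1 VA=0x241D2FB (r,kernel):
  L0: frame=0x20 idx=18 entry=0x24007 [P=1 RW=1 US=1 PS=0]
  L1: frame=0x24 idx=29 entry=0x27007 [P=1 RW=1 US=1 PS=0]
  ✓ 0x272FB  — 2 lookups
#2 VA=0x2202465 (r,kernel):
  L0: frame=0x20 idx=17 entry=0x2A007 [P=1 RW=1 US=1 PS=0]
  L1: frame=0x2A idx=2 entry=0x2E007 [P=1 RW=1 US=1 PS=0]
  ✓ 0x2E465  — 2 lookups
#3 VA=0x161D75F (r,kernel):
  L0: frame=0x20 idx=11 entry=0x32007 [P=1 RW=1 US=1 PS=0]
  L1: frame=0x32 idx=29 entry=0x36007 [P=1 RW=1 US=1 PS=0]
  ✓ 0x3675F  — 2 lookups

Entries read for #2: 2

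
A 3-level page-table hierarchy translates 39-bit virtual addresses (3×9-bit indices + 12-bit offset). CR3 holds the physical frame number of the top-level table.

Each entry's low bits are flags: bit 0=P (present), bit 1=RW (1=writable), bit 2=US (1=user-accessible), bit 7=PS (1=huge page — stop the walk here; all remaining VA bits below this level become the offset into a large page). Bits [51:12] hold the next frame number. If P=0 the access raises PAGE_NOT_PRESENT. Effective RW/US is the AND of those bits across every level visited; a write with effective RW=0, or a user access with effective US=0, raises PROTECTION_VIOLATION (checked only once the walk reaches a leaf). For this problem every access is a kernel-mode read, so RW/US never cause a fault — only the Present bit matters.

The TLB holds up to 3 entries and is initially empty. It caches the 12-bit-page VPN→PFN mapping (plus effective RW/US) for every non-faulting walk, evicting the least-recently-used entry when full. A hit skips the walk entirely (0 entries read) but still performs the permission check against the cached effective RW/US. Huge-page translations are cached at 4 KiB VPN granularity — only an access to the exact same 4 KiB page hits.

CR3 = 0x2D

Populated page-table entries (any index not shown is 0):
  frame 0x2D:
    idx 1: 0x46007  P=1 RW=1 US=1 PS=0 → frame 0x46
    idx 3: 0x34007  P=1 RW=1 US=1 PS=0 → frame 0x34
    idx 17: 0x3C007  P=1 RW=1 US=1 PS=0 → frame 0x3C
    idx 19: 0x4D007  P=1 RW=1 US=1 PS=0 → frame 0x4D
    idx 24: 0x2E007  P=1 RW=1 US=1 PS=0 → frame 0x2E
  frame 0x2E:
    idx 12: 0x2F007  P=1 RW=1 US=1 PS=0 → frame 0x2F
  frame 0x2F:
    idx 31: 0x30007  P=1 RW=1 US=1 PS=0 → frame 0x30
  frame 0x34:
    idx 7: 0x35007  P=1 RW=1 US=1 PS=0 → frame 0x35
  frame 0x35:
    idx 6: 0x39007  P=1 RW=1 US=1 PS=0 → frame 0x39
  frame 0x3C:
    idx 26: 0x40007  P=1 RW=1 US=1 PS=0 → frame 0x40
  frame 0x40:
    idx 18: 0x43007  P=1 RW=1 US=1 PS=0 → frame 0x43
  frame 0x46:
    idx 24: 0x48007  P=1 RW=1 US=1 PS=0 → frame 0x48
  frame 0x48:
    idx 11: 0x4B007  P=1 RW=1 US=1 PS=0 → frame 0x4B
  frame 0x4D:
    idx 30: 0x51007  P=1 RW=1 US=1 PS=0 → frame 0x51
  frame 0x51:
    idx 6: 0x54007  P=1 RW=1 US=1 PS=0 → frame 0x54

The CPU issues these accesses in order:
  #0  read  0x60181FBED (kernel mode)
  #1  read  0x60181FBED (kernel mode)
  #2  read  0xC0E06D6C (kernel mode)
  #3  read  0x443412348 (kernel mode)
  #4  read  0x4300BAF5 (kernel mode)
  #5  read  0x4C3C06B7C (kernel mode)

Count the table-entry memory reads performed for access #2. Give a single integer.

Trace:
#0 VA=0x60181FBED (r,kernel):
  L0: frame=0x2D idx=24 entry=0x2E007 [P=1 RW=1 US=1 PS=0]
  L1: frame=0x2E idx=12 entry=0x2F007 [P=1 RW=1 US=1 PS=0]
  L2: frame=0x2F idx=31 entry=0x30007 [P=1 RW=1 US=1 PS=0]
  ✓ 0x30BED  — 3 lookups
#1 VA=0x60181FBED (r,kernel):
  TLB hit vpn=0x60181F → PA=0x30BED
#2 VA=0xC0E06D6C (r,kernel):
  L0: frame=0x2D idx=3 entry=0x34007 [P=1 RW=1 US=1 PS=0]
  L1: frame=0x34 idx=7 entry=0x35007 [P=1 RW=1 US=1 PS=0]
  L2: frame=0x35 idx=6 entry=0x39007 [P=1 RW=1 US=1 PS=0]
  ✓ 0x39D6C  — 3 lookups
#3 VA=0x443412348 (r,kernel):
  L0: frame=0x2D idx=17 entry=0x3C007 [P=1 RW=1 US=1 PS=0]
  L1: frame=0x3C idx=26 entry=0x40007 [P=1 RW=1 US=1 PS=0]
  L2: frame=0x40 idx=18 entry=0x43007 [P=1 RW=1 US=1 PS=0]
  ✓ 0x43348  — 3 lookups
#4 VA=0x4300BAF5 (r,kernel):
  L0: frame=0x2D idx=1 entry=0x46007 [P=1 RW=1 US=1 PS=0]
  L1: frame=0x46 idx=24 entry=0x48007 [P=1 RW=1 US=1 PS=0]
  L2: frame=0x48 idx=11 entry=0x4B007 [P=1 RW=1 US=1 PS=0]
  ✓ 0x4BAF5  — 3 lookups
#5 VA=0x4C3C06B7C (r,kernel):
  L0: frame=0x2D idx=19 entry=0x4D007 [P=1 RW=1 US=1 PS=0]
  L1: frame=0x4D idx=30 entry=0x51007 [P=1 RW=1 US=1 PS=0]
  L2: frame=0x51 idx=6 entry=0x54007 [P=1 RW=1 US=1 PS=0]
  ✓ 0x54B7C  — 3 lookups

Entries read for #2: 3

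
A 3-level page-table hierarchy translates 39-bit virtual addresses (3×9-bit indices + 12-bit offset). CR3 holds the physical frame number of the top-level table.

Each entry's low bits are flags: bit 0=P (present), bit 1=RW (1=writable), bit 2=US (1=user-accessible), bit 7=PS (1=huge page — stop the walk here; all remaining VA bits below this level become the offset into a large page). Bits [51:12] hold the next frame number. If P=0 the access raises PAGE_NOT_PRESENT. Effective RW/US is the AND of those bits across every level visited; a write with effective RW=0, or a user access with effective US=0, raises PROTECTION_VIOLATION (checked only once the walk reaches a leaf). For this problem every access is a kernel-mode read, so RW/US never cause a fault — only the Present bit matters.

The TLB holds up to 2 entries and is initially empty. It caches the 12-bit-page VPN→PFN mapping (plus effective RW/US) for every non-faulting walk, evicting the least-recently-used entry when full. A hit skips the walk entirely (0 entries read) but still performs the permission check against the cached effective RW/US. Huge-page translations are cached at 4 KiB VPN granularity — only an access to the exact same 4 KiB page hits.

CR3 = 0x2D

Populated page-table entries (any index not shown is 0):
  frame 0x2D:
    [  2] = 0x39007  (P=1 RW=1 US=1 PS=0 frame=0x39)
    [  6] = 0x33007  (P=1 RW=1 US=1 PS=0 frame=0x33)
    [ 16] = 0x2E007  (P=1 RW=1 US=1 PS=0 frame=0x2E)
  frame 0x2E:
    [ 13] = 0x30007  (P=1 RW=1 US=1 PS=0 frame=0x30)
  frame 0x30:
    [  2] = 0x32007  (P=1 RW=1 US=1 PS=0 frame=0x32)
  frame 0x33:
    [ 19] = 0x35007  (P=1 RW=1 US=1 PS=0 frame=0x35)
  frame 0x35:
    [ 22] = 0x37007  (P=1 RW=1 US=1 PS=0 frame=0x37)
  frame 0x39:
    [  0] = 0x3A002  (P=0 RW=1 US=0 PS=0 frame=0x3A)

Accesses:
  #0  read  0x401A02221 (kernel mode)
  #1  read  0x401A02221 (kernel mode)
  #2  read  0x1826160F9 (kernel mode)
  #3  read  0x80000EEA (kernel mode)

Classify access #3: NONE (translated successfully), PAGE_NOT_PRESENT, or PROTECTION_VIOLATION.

Walk each access:
#0 VA=0x401A02221 (r,kernel):
  L0: frame=0x2D idx=16 entry=0x2E007 [P=1 RW=1 US=1 PS=0]
  L1: frame=0x2E idx=13 entry=0x30007 [P=1 RW=1 US=1 PS=0]
  L2: frame=0x30 idx=2 entry=0x32007 [P=1 RW=1 US=1 PS=0]
  ✓ 0x32221  — 3 lookups
#1 VA=0x401A02221 (r,kernel):
  TLB hit vpn=0x401A02 → PA=0x32221
#2 VA=0x1826160F9 (r,kernel):
  L0: frame=0x2D idx=6 entry=0x33007 [P=1 RW=1 US=1 PS=0]
  L1: frame=0x33 idx=19 entry=0x35007 [P=1 RW=1 US=1 PS=0]
  L2: frame=0x35 idx=22 entry=0x37007 [P=1 RW=1 US=1 PS=0]
  ✓ 0x370F9  — 3 lookups
#3 VA=0x80000EEA (r,kernel):
  L0: frame=0x2D idx=2 entry=0x39007 [P=1 RW=1 US=1 PS=0]
  L1: frame=0x39 idx=0 entry=0x3A002 [P=0 RW=1 US=0 PS=0]
  ✗ PAGE_NOT_PRESENT  [2 reads]

Access #3 fault: PAGE_NOT_PRESENT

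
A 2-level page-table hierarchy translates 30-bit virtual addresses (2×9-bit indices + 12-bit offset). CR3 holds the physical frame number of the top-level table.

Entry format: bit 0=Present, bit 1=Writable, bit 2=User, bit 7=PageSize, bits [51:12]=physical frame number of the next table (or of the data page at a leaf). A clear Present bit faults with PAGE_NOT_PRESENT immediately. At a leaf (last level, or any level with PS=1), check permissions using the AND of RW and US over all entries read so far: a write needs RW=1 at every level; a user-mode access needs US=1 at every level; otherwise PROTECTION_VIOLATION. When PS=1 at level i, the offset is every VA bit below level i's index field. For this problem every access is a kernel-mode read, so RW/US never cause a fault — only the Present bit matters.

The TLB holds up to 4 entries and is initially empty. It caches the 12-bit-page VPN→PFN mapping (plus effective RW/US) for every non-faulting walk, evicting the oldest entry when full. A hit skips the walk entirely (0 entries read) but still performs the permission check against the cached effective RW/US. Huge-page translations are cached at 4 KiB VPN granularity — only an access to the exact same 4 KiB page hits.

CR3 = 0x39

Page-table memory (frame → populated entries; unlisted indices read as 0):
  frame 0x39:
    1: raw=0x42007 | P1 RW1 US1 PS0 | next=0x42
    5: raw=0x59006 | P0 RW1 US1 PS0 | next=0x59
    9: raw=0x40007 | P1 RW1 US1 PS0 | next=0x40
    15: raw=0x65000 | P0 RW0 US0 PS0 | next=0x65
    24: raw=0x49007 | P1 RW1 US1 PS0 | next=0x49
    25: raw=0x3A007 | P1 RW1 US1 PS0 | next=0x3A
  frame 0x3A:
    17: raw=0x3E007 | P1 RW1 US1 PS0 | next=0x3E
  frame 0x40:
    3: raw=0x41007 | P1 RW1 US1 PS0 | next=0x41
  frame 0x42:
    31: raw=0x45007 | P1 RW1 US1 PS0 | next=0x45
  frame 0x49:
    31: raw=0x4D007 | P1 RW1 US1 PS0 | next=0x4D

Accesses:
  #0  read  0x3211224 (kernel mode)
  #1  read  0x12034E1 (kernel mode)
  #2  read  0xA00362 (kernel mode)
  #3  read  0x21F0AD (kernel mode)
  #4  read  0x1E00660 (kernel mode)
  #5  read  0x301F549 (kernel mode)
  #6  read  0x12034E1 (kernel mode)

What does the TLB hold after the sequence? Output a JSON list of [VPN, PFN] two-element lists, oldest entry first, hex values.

Trace:
#0 VA=0x3211224 (r,kernel):
  L0 @0x39[25] → 0x3A007  P=1,RW=1,US=1,PS=0
  L1 @0x3A[17] → 0x3E007  P=1,RW=1,US=1,PS=0
  ⇒ phys 0x3E224  [2 reads]
#1 VA=0x12034E1 (r,kernel):
  L0 @0x39[9] → 0x40007  P=1,RW=1,US=1,PS=0
  L1 @0x40[3] → 0x41007  P=1,RW=1,US=1,PS=0
  ⇒ phys 0x414E1  [2 reads]
#2 VA=0xA00362 (r,kernel):
  L0 @0x39[5] → 0x59006  P=0,RW=1,US=1,PS=0
  → PAGE_NOT_PRESENT  (1 entries read)
#3 VA=0x21F0AD (r,kernel):
  L0 @0x39[1] → 0x42007  P=1,RW=1,US=1,PS=0
  L1 @0x42[31] → 0x45007  P=1,RW=1,US=1,PS=0
  ⇒ phys 0x450AD  [2 reads]
#4 VA=0x1E00660 (r,kernel):
  L0 @0x39[15] → 0x65000  P=0,RW=0,US=0,PS=0
  → PAGE_NOT_PRESENT  (1 entries read)
#5 VA=0x301F549 (r,kernel):
  L0 @0x39[24] → 0x49007  P=1,RW=1,US=1,PS=0
  L1 @0x49[31] → 0x4D007  P=1,RW=1,US=1,PS=0
  ⇒ phys 0x4D549  [2 reads]
#6 VA=0x12034E1 (r,kernel):
  TLB hit vpn=0x1203 → PA=0x414E1

TLB: [["0x3211", "0x3E"], ["0x1203", "0x41"], ["0x21F", "0x45"], ["0x301F", "0x4D"]]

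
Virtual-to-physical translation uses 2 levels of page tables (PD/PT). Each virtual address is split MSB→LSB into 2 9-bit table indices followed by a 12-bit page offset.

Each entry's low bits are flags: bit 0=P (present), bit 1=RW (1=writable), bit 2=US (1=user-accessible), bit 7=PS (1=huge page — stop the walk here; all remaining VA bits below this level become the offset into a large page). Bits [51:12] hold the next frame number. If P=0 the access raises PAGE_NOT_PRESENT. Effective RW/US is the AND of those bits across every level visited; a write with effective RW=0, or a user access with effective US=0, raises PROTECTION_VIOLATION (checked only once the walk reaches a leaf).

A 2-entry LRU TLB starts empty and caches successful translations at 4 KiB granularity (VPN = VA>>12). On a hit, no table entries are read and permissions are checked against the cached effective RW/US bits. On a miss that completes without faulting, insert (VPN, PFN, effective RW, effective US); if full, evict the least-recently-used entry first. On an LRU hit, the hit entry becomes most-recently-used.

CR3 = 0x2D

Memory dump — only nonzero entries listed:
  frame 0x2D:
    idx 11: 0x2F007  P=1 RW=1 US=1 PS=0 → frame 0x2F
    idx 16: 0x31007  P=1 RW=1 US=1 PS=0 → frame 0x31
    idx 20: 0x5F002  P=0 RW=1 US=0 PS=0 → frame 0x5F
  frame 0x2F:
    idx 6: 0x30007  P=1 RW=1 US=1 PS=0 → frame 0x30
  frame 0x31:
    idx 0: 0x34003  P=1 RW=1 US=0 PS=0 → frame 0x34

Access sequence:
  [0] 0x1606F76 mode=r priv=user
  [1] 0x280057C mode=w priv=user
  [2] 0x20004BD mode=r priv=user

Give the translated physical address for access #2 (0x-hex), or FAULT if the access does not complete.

Trace:
#0 VA=0x1606F76 (r,user):
  L0: frame=0x2D idx=11 entry=0x2F007 [P=1 RW=1 US=1 PS=0]
  L1: frame=0x2F idx=6 entry=0x30007 [P=1 RW=1 US=1 PS=0]
  ⇒ phys 0x30F76  [2 reads]
#1 VA=0x280057C (w,user):
  L0: frame=0x2D idx=20 entry=0x5F002 [P=0 RW=1 US=0 PS=0]
  ✗ PAGE_NOT_PRESENT  [1 reads]
#2 VA=0x20004BD (r,user):
  L0: frame=0x2D idx=16 entry=0x31007 [P=1 RW=1 US=1 PS=0]
  L1: frame=0x31 idx=0 entry=0x34003 [P=1 RW=1 US=0 PS=0]
  ✗ PROTECTION_VIOLATION  [2 reads]

Access #2 PA: FAULT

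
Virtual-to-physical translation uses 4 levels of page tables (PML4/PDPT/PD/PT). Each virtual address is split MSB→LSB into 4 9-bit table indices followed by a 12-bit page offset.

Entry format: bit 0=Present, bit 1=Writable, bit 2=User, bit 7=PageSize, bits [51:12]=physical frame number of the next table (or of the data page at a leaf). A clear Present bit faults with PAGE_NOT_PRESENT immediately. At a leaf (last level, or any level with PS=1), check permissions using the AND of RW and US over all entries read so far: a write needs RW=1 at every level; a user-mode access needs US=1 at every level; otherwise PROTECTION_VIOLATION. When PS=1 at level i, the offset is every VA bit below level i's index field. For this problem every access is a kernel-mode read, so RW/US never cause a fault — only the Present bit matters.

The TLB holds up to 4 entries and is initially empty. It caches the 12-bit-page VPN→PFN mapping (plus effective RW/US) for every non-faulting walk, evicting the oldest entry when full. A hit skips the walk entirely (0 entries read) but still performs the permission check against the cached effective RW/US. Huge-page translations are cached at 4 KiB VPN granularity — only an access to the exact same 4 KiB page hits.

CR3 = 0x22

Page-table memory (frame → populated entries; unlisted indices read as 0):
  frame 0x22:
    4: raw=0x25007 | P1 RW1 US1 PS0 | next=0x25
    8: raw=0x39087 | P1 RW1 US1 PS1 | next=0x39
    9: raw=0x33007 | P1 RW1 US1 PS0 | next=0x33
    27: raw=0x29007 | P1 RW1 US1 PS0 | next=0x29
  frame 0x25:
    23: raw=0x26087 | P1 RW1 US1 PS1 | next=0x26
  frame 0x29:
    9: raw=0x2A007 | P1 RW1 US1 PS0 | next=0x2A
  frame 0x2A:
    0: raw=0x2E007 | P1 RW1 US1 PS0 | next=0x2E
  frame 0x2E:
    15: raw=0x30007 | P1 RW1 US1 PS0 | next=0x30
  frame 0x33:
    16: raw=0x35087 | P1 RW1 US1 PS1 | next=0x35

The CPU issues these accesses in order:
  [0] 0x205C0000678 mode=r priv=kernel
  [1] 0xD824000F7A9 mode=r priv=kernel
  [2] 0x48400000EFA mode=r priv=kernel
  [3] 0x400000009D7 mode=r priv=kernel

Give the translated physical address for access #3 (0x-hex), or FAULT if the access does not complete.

Walk each access:
#0 VA=0x205C0000678 (r,kernel):
  lvl0: tbl 0x22, slot 4 ⇒ 0x25007 (P1/RW1/US1/PS0)
  lvl1: tbl 0x25, slot 23 ⇒ 0x26087 (P1/RW1/US1/PS1)
  → PA=0x26678 (huge @L1)  (2 entries read)
#1 VA=0xD824000F7A9 (r,kernel):
  lvl0: tbl 0x22, slot 27 ⇒ 0x29007 (P1/RW1/US1/PS0)
  lvl1: tbl 0x29, slot 9 ⇒ 0x2A007 (P1/RW1/US1/PS0)
  lvl2: tbl 0x2A, slot 0 ⇒ 0x2E007 (P1/RW1/US1/PS0)
  lvl3: tbl 0x2E, slot 15 ⇒ 0x30007 (P1/RW1/US1/PS0)
  → PA=0x307A9  (4 entries read)
#2 VA=0x48400000EFA (r,kernel):
  lvl0: tbl 0x22, slot 9 ⇒ 0x33007 (P1/RW1/US1/PS0)
  lvl1: tbl 0x33, slot 16 ⇒ 0x35087 (P1/RW1/US1/PS1)
  → PA=0x35EFA (huge @L1)  (2 entries read)
#3 VA=0x400000009D7 (r,kernel):
  lvl0: tbl 0x22, slot 8 ⇒ 0x39087 (P1/RW1/US1/PS1)
  → PA=0x399D7 (huge @L0)  (1 entries read)

Access #3 PA: 0x399D7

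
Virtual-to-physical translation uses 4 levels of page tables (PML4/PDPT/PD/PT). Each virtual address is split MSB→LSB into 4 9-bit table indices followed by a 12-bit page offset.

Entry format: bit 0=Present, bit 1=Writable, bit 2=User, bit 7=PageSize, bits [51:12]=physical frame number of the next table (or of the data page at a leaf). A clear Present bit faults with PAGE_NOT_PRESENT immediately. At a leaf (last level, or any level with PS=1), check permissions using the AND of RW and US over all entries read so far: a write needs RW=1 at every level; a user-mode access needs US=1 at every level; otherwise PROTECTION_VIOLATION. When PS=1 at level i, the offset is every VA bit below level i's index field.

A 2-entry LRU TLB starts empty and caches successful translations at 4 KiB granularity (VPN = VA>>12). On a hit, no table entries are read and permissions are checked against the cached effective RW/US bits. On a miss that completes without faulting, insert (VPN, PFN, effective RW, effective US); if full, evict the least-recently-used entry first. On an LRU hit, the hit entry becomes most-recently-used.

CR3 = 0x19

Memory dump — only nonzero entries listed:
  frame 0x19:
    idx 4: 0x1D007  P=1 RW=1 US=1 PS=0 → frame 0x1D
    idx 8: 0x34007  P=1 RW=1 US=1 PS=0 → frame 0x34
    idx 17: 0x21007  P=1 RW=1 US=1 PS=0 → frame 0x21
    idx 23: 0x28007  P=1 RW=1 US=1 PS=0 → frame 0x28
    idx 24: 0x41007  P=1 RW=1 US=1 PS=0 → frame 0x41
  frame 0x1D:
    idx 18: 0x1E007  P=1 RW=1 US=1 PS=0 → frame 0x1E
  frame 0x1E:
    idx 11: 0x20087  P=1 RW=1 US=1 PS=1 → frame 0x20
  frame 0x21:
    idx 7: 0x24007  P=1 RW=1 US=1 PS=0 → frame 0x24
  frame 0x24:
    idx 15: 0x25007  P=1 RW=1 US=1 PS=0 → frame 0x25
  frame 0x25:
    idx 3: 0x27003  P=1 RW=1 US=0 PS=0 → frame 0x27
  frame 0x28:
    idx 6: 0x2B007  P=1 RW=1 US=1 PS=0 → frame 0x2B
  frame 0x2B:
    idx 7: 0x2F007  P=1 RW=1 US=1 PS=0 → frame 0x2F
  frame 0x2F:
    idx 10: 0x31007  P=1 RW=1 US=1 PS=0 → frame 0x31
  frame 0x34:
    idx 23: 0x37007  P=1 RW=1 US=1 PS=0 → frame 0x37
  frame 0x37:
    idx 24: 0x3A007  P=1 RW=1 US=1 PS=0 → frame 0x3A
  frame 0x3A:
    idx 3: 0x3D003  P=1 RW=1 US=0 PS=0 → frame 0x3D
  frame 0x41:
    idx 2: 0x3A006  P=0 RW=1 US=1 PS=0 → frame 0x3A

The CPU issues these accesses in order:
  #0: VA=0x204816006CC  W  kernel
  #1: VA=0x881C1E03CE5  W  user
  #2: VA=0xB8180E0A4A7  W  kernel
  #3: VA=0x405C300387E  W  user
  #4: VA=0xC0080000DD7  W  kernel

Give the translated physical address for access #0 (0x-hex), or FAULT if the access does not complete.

Walk each access:
#0 VA=0x204816006CC (w,kernel):
  L0 @0x19[4] → 0x1D007  P=1,RW=1,US=1,PS=0
  L1 @0x1D[18] → 0x1E007  P=1,RW=1,US=1,PS=0
  L2 @0x1E[11] → 0x20087  P=1,RW=1,US=1,PS=1
  ✓ 0x206CC (huge @L2)  — 3 lookups
#1 VA=0x881C1E03CE5 (w,user):
  L0 @0x19[17] → 0x21007  P=1,RW=1,US=1,PS=0
  L1 @0x21[7] → 0x24007  P=1,RW=1,US=1,PS=0
  L2 @0x24[15] → 0x25007  P=1,RW=1,US=1,PS=0
  L3 @0x25[3] → 0x27003  P=1,RW=1,US=0,PS=0
  → PROTECTION_VIOLATION  (4 entries read)
#2 VA=0xB8180E0A4A7 (w,kernel):
  L0 @0x19[23] → 0x28007  P=1,RW=1,US=1,PS=0
  L1 @0x28[6] → 0x2B007  P=1,RW=1,US=1,PS=0
  L2 @0x2B[7] → 0x2F007  P=1,RW=1,US=1,PS=0
  L3 @0x2F[10] → 0x31007  P=1,RW=1,US=1,PS=0
  ✓ 0x314A7  — 4 lookups
#3 VA=0x405C300387E (w,user):
  L0 @0x19[8] → 0x34007  P=1,RW=1,US=1,PS=0
  L1 @0x34[23] → 0x37007  P=1,RW=1,US=1,PS=0
  L2 @0x37[24] → 0x3A007  P=1,RW=1,US=1,PS=0
  L3 @0x3A[3] → 0x3D003  P=1,RW=1,US=0,PS=0
  → PROTECTION_VIOLATION  (4 entries read)
#4 VA=0xC0080000DD7 (w,kernel):
  L0 @0x19[24] → 0x41007  P=1,RW=1,US=1,PS=0
  L1 @0x41[2] → 0x3A006  P=0,RW=1,US=1,PS=0
  → PAGE_NOT_PRESENT  (2 entries read)

Access #0 PA: 0x206CC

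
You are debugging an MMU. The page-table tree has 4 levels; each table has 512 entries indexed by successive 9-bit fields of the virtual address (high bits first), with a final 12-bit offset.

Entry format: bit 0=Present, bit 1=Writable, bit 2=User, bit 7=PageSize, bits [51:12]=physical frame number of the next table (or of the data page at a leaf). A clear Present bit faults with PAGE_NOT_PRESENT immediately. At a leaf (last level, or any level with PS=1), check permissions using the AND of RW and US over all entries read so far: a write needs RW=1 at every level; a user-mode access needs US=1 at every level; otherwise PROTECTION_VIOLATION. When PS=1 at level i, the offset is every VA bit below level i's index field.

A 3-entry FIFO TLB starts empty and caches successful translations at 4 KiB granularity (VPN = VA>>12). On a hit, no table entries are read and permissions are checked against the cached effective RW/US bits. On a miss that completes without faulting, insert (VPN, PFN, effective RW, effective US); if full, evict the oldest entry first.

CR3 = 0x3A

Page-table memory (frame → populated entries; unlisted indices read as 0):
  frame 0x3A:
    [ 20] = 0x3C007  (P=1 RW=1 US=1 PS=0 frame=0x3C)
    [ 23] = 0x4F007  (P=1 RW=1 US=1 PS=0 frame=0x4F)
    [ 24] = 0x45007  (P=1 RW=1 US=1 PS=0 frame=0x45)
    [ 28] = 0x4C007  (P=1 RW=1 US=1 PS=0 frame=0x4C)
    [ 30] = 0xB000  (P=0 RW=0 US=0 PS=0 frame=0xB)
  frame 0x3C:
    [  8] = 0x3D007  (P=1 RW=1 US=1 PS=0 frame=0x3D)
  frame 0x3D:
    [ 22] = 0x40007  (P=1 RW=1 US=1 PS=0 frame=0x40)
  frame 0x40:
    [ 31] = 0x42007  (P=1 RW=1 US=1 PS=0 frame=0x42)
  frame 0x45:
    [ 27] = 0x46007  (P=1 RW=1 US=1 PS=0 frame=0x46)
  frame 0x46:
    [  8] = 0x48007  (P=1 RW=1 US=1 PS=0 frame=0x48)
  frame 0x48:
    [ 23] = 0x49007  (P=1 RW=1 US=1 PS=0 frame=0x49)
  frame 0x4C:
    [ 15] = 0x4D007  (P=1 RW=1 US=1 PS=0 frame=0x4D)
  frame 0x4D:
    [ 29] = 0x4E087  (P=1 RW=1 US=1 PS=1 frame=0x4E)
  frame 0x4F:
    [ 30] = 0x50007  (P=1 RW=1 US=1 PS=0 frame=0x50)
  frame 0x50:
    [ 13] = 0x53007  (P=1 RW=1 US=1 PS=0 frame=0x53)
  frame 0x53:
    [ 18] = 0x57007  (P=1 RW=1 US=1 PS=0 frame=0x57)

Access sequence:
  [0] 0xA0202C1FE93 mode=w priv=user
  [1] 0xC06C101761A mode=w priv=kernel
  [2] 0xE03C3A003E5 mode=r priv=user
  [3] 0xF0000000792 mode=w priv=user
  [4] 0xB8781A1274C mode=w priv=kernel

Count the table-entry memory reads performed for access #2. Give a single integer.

Per-access translation:
#0 VA=0xA0202C1FE93 (w,user):
  L0 @0x3A[20] → 0x3C007  P=1,RW=1,US=1,PS=0
  L1 @0x3C[8] → 0x3D007  P=1,RW=1,US=1,PS=0
  L2 @0x3D[22] → 0x40007  P=1,RW=1,US=1,PS=0
  L3 @0x40[31] → 0x42007  P=1,RW=1,US=1,PS=0
  → PA=0x42E93  (4 entries read)
#1 VA=0xC06C101761A (w,kernel):
  L0 @0x3A[24] → 0x45007  P=1,RW=1,US=1,PS=0
  L1 @0x45[27] → 0x46007  P=1,RW=1,US=1,PS=0
  L2 @0x46[8] → 0x48007  P=1,RW=1,US=1,PS=0
  L3 @0x48[23] → 0x49007  P=1,RW=1,US=1,PS=0
  → PA=0x4961A  (4 entries read)
#2 VA=0xE03C3A003E5 (r,user):
  L0 @0x3A[28] → 0x4C007  P=1,RW=1,US=1,PS=0
  L1 @0x4C[15] → 0x4D007  P=1,RW=1,US=1,PS=0
  L2 @0x4D[29] → 0x4E087  P=1,RW=1,US=1,PS=1
  → PA=0x4E3E5 (huge @L2)  (3 entries read)
#3 VA=0xF0000000792 (w,user):
  L0 @0x3A[30] → 0xB000  P=0,RW=0,US=0,PS=0
  → PAGE_NOT_PRESENT  (1 entries read)
#4 VA=0xB8781A1274C (w,kernel):
  L0 @0x3A[23] → 0x4F007  P=1,RW=1,US=1,PS=0
  L1 @0x4F[30] → 0x50007  P=1,RW=1,US=1,PS=0
  L2 @0x50[13] → 0x53007  P=1,RW=1,US=1,PS=0
  L3 @0x53[18] → 0x57007  P=1,RW=1,US=1,PS=0
  → PA=0x5774C  (4 entries read)

Entries read for #2: 3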